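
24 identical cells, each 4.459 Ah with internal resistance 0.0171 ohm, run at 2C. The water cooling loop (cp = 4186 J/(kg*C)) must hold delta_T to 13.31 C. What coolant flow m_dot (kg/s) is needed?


Step 1: I = 2 * 4.459 = 8.918 A
Step 2: Q_cell = I^2 * R = 8.918^2 * 0.0171 = 1.36 W
Step 3: Q_total = 24 * 1.36 = 32.64 W
Step 4: m_dot = Q_total / (cp * dT) = 32.64 / (4186 * 13.31) = 5.858e-04 kg/s

5.858e-04 kg/s


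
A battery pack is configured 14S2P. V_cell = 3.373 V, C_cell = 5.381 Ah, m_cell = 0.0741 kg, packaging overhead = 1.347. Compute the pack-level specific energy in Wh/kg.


Step 1: V_pack = 14 * 3.373 = 47.222 V
Step 2: C_pack = 2 * 5.381 = 10.762 Ah
Step 3: E_pack = V_pack * C_pack = 47.222 * 10.762 = 508.2 Wh
Step 4: m_pack = 14 * 2 * 0.0741 * 1.347 = 2.7948 kg
Step 5: ED = E_pack / m_pack = 508.2 / 2.7948 = 181.8 Wh/kg

181.8 Wh/kg


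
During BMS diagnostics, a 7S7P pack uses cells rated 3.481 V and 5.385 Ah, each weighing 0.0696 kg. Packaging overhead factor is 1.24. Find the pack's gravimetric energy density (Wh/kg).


Step 1: V_pack = 7 * 3.481 = 24.367 V
Step 2: C_pack = 7 * 5.385 = 37.695 Ah
Step 3: E_pack = V_pack * C_pack = 24.367 * 37.695 = 918.51 Wh
Step 4: m_pack = 7 * 7 * 0.0696 * 1.24 = 4.2289 kg
Step 5: ED = E_pack / m_pack = 918.51 / 4.2289 = 217.2 Wh/kg

217.2 Wh/kg


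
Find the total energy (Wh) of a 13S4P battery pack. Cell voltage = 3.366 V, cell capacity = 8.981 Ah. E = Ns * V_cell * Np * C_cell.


V_pack = 13 * 3.366 = 43.758 V
C_pack = 4 * 8.981 = 35.924 Ah
E = V_pack * C_pack = 43.758 * 35.924 = 1572 Wh

1572 Wh


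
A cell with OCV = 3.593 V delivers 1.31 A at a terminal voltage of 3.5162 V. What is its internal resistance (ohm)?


R = (OCV - V) / I = (3.593 - 3.5162) / 1.31 = 0.05863 ohm

0.05863 ohm


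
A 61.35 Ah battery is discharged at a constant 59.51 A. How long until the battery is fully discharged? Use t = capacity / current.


t = capacity / current = 61.35 / 59.51 = 1.031 hr

1.031 hr


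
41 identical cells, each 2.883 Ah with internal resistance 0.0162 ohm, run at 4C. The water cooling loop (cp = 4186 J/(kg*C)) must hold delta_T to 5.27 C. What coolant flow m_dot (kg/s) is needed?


Step 1: I = 4 * 2.883 = 11.532 A
Step 2: Q_cell = I^2 * R = 11.532^2 * 0.0162 = 2.1544 W
Step 3: Q_total = 41 * 2.1544 = 88.33 W
Step 4: m_dot = Q_total / (cp * dT) = 88.33 / (4186 * 5.27) = 0.004004 kg/s

0.004004 kg/s


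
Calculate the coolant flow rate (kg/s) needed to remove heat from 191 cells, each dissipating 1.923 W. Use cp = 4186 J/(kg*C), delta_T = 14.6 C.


Q_total = 191 * 1.923 = 367.29 W
m_dot = Q_total / (cp * dT) = 367.29 / (4186 * 14.6) = 0.006010 kg/s

0.006010 kg/s


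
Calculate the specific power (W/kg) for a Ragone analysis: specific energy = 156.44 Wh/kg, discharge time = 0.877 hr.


P_specific = E / t = 156.44 / 0.877 = 178.4 W/kg

178.4 W/kg


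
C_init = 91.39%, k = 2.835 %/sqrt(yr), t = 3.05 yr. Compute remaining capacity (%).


sqrt(t) = sqrt(3.05) = 1.7464
C_final = 91.39 - 2.835 * 1.7464 = 86.44%

86.44%


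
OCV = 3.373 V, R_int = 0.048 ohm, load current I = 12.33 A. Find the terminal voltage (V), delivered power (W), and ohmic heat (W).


Step 1: V_terminal = OCV - I*R = 3.373 - 12.33 * 0.048 = 2.7812 V
Step 2: P_out = V_terminal * I = 2.7812 * 12.33 = 34.29 W
Step 3: Q = I^2 * R = 12.33^2 * 0.048 = 7.297 W

V=2.7812 V, P=34.29 W, Q=7.297 W


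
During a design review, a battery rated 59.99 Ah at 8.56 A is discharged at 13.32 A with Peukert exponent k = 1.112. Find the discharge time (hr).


Step 1: t_rated = C / I_rated = 59.99 / 8.56 = 7.0082 hr
Step 2: ratio = 8.56 / 13.32 = 0.64264
Step 3: ratio^k = 0.64264^1.112 = 0.61159
Step 4: t = t_rated * ratio^k = 7.0082 * 0.61159 = 4.286 hr

4.286 hr


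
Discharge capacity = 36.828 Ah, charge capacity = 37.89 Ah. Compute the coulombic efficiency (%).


eta_c = Q_dis / Q_chg * 100 = 36.828 / 37.89 * 100 = 97.20%

97.20%


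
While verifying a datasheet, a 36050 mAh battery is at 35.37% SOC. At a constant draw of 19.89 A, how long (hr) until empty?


Convert: C_total = 36050 mAh = 36.05 Ah
Step 1: remaining = SOC/100 * C_total = 35.37/100 * 36.05 = 12.751 Ah
Step 2: t = remaining / I = 12.751 / 19.89 = 0.6411 hr

0.6411 hr


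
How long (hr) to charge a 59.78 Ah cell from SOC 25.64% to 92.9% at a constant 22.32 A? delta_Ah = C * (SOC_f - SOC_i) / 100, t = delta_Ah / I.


delta_Ah = 59.78 * (92.9 - 25.64) / 100 = 40.208 Ah
t = delta_Ah / I = 40.208 / 22.32 = 1.801 hr

1.801 hr


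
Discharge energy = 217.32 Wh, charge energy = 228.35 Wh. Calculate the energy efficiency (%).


eta_e = E_dis / E_chg * 100 = 217.32 / 228.35 * 100 = 95.17%

95.17%


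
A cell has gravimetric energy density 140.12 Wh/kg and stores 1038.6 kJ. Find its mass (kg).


Convert: E = 1038.6 kJ = 288.5 Wh
m = E / ED = 288.5 / 140.12 = 2.059 kg

2.059 kg


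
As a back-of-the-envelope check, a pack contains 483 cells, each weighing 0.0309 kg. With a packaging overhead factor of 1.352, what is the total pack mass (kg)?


Cell mass sum = 483 * 0.0309 = 14.925 kg
With overhead 1.352: m_pack = 14.925 * 1.352 = 20.18 kg

20.18 kg


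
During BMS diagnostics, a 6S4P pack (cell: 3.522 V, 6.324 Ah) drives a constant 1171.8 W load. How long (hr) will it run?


Step 1: E_pack = Ns * V_cell * Np * C_cell = 6 * 3.522 * 4 * 6.324 = 534.56 Wh
Step 2: t = E_pack / P = 534.56 / 1171.8 = 0.4562 hr

0.4562 hr


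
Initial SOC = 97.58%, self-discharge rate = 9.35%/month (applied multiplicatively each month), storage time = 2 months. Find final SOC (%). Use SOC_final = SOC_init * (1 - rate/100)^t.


decay = (1 - 9.35/100)^2 = 0.82174
SOC_final = 97.58 * 0.82174 = 80.19%

80.19%


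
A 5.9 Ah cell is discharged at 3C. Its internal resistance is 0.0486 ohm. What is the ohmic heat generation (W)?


Step 1: I = C_rate * capacity = 3 * 5.9 = 17.7 A
Step 2: Q = I^2 * R = 17.7^2 * 0.0486 = 313.29 * 0.0486 = 15.23 W

15.23 W


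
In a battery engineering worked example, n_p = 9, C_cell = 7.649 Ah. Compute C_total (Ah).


Parallel capacities add: 9 * 7.649 Ah = 68.841 Ah

68.841 Ah


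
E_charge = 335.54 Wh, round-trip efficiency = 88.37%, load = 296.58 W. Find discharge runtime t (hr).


Step 1: E_discharge = eta/100 * E_charge = 88.37/100 * 335.54 = 296.52 Wh
Step 2: t = E_discharge / P = 296.52 / 296.58 = 0.9998 hr

0.9998 hr


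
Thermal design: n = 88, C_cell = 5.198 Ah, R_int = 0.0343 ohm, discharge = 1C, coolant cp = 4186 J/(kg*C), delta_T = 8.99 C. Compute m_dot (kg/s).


Step 1: I = 1 * 5.198 = 5.198 A
Step 2: Q_cell = I^2 * R = 5.198^2 * 0.0343 = 0.92676 W
Step 3: Q_total = 88 * 0.92676 = 81.555 W
Step 4: m_dot = Q_total / (cp * dT) = 81.555 / (4186 * 8.99) = 0.002167 kg/s

0.002167 kg/s


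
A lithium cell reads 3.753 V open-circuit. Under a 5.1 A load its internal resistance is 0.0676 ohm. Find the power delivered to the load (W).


Step 1: V_terminal = OCV - I*R = 3.753 - 5.1 * 0.0676 = 3.4082 V
Step 2: P_out = V_terminal * I = 3.4082 * 5.1 = 17.38 W

17.38 W


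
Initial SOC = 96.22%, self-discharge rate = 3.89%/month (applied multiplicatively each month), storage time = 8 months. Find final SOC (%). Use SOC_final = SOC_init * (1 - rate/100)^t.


decay = (1 - 3.89/100)^8 = 0.72803
SOC_final = 96.22 * 0.72803 = 70.05%

70.05%


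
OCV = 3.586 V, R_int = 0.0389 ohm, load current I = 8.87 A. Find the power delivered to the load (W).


Step 1: V_terminal = OCV - I*R = 3.586 - 8.87 * 0.0389 = 3.241 V
Step 2: P_out = V_terminal * I = 3.241 * 8.87 = 28.75 W

28.75 W


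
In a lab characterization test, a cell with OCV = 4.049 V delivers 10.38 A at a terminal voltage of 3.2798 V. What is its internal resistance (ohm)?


R = (OCV - V) / I = (4.049 - 3.2798) / 10.38 = 0.07410 ohm

0.07410 ohm


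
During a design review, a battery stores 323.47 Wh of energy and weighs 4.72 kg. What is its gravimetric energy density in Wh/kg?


Specific energy = 323.47 Wh / 4.72 kg = 68.53 Wh/kg

68.53 Wh/kg


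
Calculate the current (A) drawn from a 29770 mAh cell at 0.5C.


Convert: capacity = 29770 mAh = 29.77 Ah
At 0.5C: I = 0.5 * 29.77 Ah = 14.885 A

14.885 A


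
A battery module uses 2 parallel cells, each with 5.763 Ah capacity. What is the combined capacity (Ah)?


Parallel capacities add: 2 * 5.763 Ah = 11.526 Ah

11.526 Ah


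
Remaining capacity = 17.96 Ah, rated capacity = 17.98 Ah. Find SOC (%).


SOC% = 17.96 / 17.98 * 100 = 99.89%

99.89%


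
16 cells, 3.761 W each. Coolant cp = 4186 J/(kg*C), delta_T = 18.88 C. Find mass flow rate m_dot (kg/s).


Q_total = 16 * 3.761 = 60.176 W
m_dot = Q_total / (cp * dT) = 60.176 / (4186 * 18.88) = 7.614e-04 kg/s

7.614e-04 kg/s


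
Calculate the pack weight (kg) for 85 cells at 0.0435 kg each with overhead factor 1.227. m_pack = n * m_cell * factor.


m_pack = n * m_cell * overhead = 85 * 0.0435 * 1.227 = 4.537 kg

4.537 kg


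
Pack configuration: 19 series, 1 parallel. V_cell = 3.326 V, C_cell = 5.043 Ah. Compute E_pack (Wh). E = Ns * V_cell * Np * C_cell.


E = Ns * Vcell * Np * Ccell = 19 * 3.326 * 1 * 5.043 = 318.7 Wh

318.7 Wh


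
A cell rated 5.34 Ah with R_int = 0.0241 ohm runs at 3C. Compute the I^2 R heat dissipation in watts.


Step 1: I = C_rate * capacity = 3 * 5.34 = 16.02 A
Step 2: Q = I^2 * R = 16.02^2 * 0.0241 = 256.64 * 0.0241 = 6.185 W

6.185 W


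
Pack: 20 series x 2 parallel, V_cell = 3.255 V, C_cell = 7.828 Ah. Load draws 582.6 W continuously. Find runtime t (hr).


Step 1: E_pack = Ns * V_cell * Np * C_cell = 20 * 3.255 * 2 * 7.828 = 1019.2 Wh
Step 2: t = E_pack / P = 1019.2 / 582.6 = 1.749 hr

1.749 hr


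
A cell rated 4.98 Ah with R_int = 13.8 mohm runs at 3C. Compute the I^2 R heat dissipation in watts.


Convert: R = 13.8 mohm = 0.0138 ohm
Step 1: I = C_rate * capacity = 3 * 4.98 = 14.94 A
Step 2: Q = I^2 * R = 14.94^2 * 0.0138 = 223.2 * 0.0138 = 3.080 W

3.080 W


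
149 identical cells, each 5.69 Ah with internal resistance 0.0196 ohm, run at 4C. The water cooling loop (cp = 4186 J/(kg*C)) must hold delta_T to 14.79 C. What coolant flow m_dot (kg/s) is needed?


Step 1: I = 4 * 5.69 = 22.76 A
Step 2: Q_cell = I^2 * R = 22.76^2 * 0.0196 = 10.153 W
Step 3: Q_total = 149 * 10.153 = 1512.8 W
Step 4: m_dot = Q_total / (cp * dT) = 1512.8 / (4186 * 14.79) = 0.02444 kg/s

0.02444 kg/s


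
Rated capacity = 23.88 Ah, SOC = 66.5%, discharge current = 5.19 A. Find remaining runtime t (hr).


Step 1: remaining = SOC/100 * C_total = 66.5/100 * 23.88 = 15.88 Ah
Step 2: t = remaining / I = 15.88 / 5.19 = 3.060 hr

3.060 hr


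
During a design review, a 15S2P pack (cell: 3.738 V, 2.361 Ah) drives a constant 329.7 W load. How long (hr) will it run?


Step 1: E_pack = Ns * V_cell * Np * C_cell = 15 * 3.738 * 2 * 2.361 = 264.76 Wh
Step 2: t = E_pack / P = 264.76 / 329.7 = 0.8030 hr

0.8030 hr


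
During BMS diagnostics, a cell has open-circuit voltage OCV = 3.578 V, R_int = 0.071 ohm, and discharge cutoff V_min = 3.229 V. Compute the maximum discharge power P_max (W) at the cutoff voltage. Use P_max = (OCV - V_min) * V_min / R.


P_max = (OCV - V_min) * V_min / R = (3.578 - 3.229) * 3.229 / 0.071 = 0.349 * 3.229 / 0.071 = 15.87 W

15.87 W


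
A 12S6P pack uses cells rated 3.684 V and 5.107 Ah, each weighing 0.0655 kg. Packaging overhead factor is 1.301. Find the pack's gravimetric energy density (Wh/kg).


Step 1: V_pack = 12 * 3.684 = 44.208 V
Step 2: C_pack = 6 * 5.107 = 30.642 Ah
Step 3: E_pack = V_pack * C_pack = 44.208 * 30.642 = 1354.6 Wh
Step 4: m_pack = 12 * 6 * 0.0655 * 1.301 = 6.1355 kg
Step 5: ED = E_pack / m_pack = 1354.6 / 6.1355 = 220.8 Wh/kg

220.8 Wh/kg


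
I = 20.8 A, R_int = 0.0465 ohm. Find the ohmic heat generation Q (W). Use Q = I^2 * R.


I^2 = 432.64
Q = 432.64 * 0.0465 = 20.12 W

20.12 W


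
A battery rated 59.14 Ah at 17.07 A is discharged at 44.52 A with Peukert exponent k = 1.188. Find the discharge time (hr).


Step 1: t_rated = C / I_rated = 59.14 / 17.07 = 3.4646 hr
Step 2: ratio = 17.07 / 44.52 = 0.38342
Step 3: ratio^k = 0.38342^1.188 = 0.32019
Step 4: t = t_rated * ratio^k = 3.4646 * 0.32019 = 1.109 hr

1.109 hr


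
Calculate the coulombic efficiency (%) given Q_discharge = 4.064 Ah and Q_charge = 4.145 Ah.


Coulombic efficiency = 4.064/4.145 * 100% = 98.05%

98.05%


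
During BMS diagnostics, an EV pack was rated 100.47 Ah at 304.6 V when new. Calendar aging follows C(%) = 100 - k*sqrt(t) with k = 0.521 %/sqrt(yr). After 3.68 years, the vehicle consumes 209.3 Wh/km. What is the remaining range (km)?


Step 1: capacity retention = 100 - 0.521 * sqrt(3.68) = 100 - 0.521 * 1.9183 = 99.001%
Step 2: C_now = 100.47 * 99.001/100 = 99.466 Ah
Step 3: E_pack = V * C_now = 304.6 * 99.466 = 30297 Wh
Step 4: range = E_pack / consumption = 30297 / 209.3 = 144.8 km

144.8 km


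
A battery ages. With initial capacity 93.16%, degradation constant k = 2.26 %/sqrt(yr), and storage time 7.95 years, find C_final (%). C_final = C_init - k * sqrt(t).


sqrt(t) = sqrt(7.95) = 2.8196
C_final = 93.16 - 2.26 * 2.8196 = 86.79%

86.79%


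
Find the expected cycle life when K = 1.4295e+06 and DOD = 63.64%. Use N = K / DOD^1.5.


DOD^1.5 = 507.69
N = K / DOD^1.5 = 1.4295e+06 / 507.69 = 2816

2816 cycles


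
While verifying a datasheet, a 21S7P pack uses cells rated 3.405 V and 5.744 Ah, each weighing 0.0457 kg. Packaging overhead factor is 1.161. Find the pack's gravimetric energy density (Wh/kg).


Step 1: V_pack = 21 * 3.405 = 71.505 V
Step 2: C_pack = 7 * 5.744 = 40.208 Ah
Step 3: E_pack = V_pack * C_pack = 71.505 * 40.208 = 2875.1 Wh
Step 4: m_pack = 21 * 7 * 0.0457 * 1.161 = 7.7995 kg
Step 5: ED = E_pack / m_pack = 2875.1 / 7.7995 = 368.6 Wh/kg

368.6 Wh/kg


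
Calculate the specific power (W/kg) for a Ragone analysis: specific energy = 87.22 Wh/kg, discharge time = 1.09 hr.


P_specific = E / t = 87.22 / 1.09 = 80.02 W/kg

80.02 W/kg


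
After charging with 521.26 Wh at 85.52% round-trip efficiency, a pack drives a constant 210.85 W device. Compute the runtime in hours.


Step 1: E_discharge = eta/100 * E_charge = 85.52/100 * 521.26 = 445.78 Wh
Step 2: t = E_discharge / P = 445.78 / 210.85 = 2.114 hr

2.114 hr


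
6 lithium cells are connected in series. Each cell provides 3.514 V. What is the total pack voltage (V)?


With 6 cells in series at 3.514 V each, V_pack = 21.084 V

21.084 V


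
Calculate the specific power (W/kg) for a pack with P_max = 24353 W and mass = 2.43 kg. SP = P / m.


SP = P / m = 24353 / 2.43 = 10020 W/kg

10020 W/kg


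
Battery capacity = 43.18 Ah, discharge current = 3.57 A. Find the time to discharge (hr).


Runtime = 43.18 Ah / 3.57 A = 12.10 hr

12.10 hr


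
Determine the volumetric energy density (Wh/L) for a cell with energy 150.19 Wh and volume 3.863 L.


Volumetric ED = 150.19 Wh / 3.863 L = 38.88 Wh/L

38.88 Wh/L


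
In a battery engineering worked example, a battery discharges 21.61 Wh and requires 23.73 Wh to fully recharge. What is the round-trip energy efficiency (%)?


eta_e = E_dis / E_chg * 100 = 21.61 / 23.73 * 100 = 91.07%

91.07%


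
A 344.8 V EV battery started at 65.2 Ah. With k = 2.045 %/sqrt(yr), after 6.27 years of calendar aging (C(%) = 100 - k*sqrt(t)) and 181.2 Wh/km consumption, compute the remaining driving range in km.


Step 1: capacity retention = 100 - 2.045 * sqrt(6.27) = 100 - 2.045 * 2.504 = 94.879%
Step 2: C_now = 65.2 * 94.879/100 = 61.861 Ah
Step 3: E_pack = V * C_now = 344.8 * 61.861 = 21330 Wh
Step 4: range = E_pack / consumption = 21330 / 181.2 = 117.7 km

117.7 km


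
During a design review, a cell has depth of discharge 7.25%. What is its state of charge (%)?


SOC = 100 - DOD = 100 - 7.25 = 92.75%

92.75%


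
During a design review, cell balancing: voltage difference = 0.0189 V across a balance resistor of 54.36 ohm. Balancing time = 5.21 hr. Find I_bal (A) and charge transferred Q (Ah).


First, Ohm's law: I_bal = 0.0189 V / 54.36 ohm = 3.4768e-04 A
Then Q = I * t = 3.4768e-04 A * 5.21 hr = 0.001811 Ah

I=3.4768e-04 A, Q=0.001811 Ah


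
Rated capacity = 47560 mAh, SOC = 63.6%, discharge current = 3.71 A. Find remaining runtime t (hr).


Convert: C_total = 47560 mAh = 47.56 Ah
Step 1: remaining = SOC/100 * C_total = 63.6/100 * 47.56 = 30.248 Ah
Step 2: t = remaining / I = 30.248 / 3.71 = 8.153 hr

8.153 hr


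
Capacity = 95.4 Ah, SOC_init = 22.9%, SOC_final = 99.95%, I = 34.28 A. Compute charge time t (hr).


Step 1: dSOC = 99.95% - 22.9% = 77.05%
Step 2: delta_Ah = 95.4 * 77.05 / 100 = 73.506 Ah
Step 3: t = 73.506 / 34.28 = 2.144 hr

2.144 hr


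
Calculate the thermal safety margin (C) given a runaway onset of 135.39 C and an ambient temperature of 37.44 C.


Safety margin = 135.39 C - 37.44 C = 97.95 C

97.95 C


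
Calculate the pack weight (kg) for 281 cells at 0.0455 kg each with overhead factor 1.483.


Cell mass sum = 281 * 0.0455 = 12.786 kg
With overhead 1.483: m_pack = 12.786 * 1.483 = 18.96 kg

18.96 kg


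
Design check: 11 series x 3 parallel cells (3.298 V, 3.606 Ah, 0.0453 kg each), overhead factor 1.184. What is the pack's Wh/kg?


Step 1: V_pack = 11 * 3.298 = 36.278 V
Step 2: C_pack = 3 * 3.606 = 10.818 Ah
Step 3: E_pack = V_pack * C_pack = 36.278 * 10.818 = 392.46 Wh
Step 4: m_pack = 11 * 3 * 0.0453 * 1.184 = 1.77 kg
Step 5: ED = E_pack / m_pack = 392.46 / 1.77 = 221.7 Wh/kg

221.7 Wh/kg


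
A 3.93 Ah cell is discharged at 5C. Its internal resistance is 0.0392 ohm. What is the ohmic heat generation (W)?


Step 1: I = C_rate * capacity = 5 * 3.93 = 19.65 A
Step 2: Q = I^2 * R = 19.65^2 * 0.0392 = 386.12 * 0.0392 = 15.14 W

15.14 W


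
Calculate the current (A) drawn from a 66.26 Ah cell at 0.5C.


At 0.5C: I = 0.5 * 66.26 Ah = 33.13 A

33.13 A


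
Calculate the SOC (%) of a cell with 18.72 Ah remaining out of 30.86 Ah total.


SOC = (remaining / total) * 100 = (18.72 / 30.86) * 100 = 60.66%

60.66%


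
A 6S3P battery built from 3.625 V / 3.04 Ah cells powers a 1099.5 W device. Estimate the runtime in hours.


Step 1: E_pack = Ns * V_cell * Np * C_cell = 6 * 3.625 * 3 * 3.04 = 198.36 Wh
Step 2: t = E_pack / P = 198.36 / 1099.5 = 0.1804 hr

0.1804 hr


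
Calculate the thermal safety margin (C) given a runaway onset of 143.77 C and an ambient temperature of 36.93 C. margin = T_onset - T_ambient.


margin = T_onset - T_ambient = 143.77 - 36.93 = 106.84 C

106.84 C


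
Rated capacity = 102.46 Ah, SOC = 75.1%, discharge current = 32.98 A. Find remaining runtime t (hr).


Step 1: remaining = SOC/100 * C_total = 75.1/100 * 102.46 = 76.947 Ah
Step 2: t = remaining / I = 76.947 / 32.98 = 2.333 hr

2.333 hr


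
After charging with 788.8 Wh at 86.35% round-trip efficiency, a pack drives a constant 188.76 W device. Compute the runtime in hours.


Step 1: E_discharge = eta/100 * E_charge = 86.35/100 * 788.8 = 681.13 Wh
Step 2: t = E_discharge / P = 681.13 / 188.76 = 3.608 hr

3.608 hr


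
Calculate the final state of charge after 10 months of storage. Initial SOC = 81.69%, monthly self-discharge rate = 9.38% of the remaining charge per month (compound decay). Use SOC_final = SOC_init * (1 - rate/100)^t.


Monthly retention factor = 1 - 9.38/100 = 0.9062
Over 10 months: factor^10 = 0.37346
SOC_final = 81.69 * 0.37346 = 30.51%

30.51%


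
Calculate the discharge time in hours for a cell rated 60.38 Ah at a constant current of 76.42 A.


Runtime = 60.38 Ah / 76.42 A = 0.7901 hr

0.7901 hr


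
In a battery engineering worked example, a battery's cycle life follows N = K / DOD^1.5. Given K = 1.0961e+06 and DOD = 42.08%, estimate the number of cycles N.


Step 1: DOD^1.5 = 42.08^1.5 = 272.97
Step 2: N = 1.0961e+06 / 272.97 = 4015 cycles

4015 cycles


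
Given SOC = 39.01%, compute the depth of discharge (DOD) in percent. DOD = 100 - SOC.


Complement of SOC: DOD = 100% - 39.01% = 60.99%

60.99%


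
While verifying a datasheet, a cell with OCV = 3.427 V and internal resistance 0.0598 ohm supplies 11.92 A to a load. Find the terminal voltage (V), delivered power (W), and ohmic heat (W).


Step 1: V_terminal = OCV - I*R = 3.427 - 11.92 * 0.0598 = 2.7142 V
Step 2: P_out = V_terminal * I = 2.7142 * 11.92 = 32.35 W
Step 3: Q = I^2 * R = 11.92^2 * 0.0598 = 8.497 W

V=2.7142 V, P=32.35 W, Q=8.497 W


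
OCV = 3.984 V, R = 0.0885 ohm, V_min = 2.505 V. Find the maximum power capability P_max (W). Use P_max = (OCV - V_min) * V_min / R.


P_max = (OCV - V_min) * V_min / R = (3.984 - 2.505) * 2.505 / 0.0885 = 1.479 * 2.505 / 0.0885 = 41.86 W

41.86 W


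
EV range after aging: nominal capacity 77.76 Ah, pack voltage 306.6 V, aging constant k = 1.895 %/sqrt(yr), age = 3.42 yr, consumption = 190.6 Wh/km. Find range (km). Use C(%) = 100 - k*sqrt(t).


Step 1: capacity retention = 100 - 1.895 * sqrt(3.42) = 100 - 1.895 * 1.8493 = 96.496%
Step 2: C_now = 77.76 * 96.496/100 = 75.035 Ah
Step 3: E_pack = V * C_now = 306.6 * 75.035 = 23006 Wh
Step 4: range = E_pack / consumption = 23006 / 190.6 = 120.7 km

120.7 km


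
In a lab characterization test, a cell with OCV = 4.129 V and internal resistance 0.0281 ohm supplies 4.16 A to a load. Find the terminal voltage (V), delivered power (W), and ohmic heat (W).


Step 1: V_terminal = OCV - I*R = 4.129 - 4.16 * 0.0281 = 4.0121 V
Step 2: P_out = V_terminal * I = 4.0121 * 4.16 = 16.69 W
Step 3: Q = I^2 * R = 4.16^2 * 0.0281 = 0.4863 W

V=4.0121 V, P=16.69 W, Q=0.4863 W


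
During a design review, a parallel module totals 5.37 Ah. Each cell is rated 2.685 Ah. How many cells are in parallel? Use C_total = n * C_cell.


n = C_total / C_cell = 5.37 / 2.685 = 2

2


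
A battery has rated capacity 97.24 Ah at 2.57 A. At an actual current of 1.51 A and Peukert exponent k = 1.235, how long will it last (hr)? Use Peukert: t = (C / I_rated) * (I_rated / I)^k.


t_rated = C / I_rated = 97.24 / 2.57 = 37.837 hr
(I_rated/I)^k = (1.702)^1.235 = 1.9286
t = t_rated * (I_rated/I)^k = 37.837 * 1.9286 = 72.97 hr

72.97 hr


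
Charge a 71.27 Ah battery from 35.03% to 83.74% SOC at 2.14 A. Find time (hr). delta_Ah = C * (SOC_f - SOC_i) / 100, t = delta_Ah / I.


Step 1: dSOC = 83.74% - 35.03% = 48.71%
Step 2: delta_Ah = 71.27 * 48.71 / 100 = 34.716 Ah
Step 3: t = 34.716 / 2.14 = 16.22 hr

16.22 hr


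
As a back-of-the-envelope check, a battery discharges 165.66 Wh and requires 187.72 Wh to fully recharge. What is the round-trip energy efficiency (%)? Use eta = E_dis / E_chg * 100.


Round-trip efficiency = 165.66/187.72 * 100% = 88.25%

88.25%


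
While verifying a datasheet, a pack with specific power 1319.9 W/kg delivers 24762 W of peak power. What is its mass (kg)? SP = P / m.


m = P / SP = 24762 / 1319.9 = 18.76 kg

18.76 kg


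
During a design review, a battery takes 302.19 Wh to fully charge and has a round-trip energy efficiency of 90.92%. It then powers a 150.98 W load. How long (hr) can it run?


Step 1: E_discharge = eta/100 * E_charge = 90.92/100 * 302.19 = 274.75 Wh
Step 2: t = E_discharge / P = 274.75 / 150.98 = 1.820 hr

1.820 hr


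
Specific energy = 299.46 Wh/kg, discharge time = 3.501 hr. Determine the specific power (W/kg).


P_specific = E / t = 299.46 / 3.501 = 85.54 W/kg

85.54 W/kg


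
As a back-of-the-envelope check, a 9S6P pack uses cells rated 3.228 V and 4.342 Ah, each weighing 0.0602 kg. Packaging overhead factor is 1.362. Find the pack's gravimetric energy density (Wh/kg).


Step 1: V_pack = 9 * 3.228 = 29.052 V
Step 2: C_pack = 6 * 4.342 = 26.052 Ah
Step 3: E_pack = V_pack * C_pack = 29.052 * 26.052 = 756.86 Wh
Step 4: m_pack = 9 * 6 * 0.0602 * 1.362 = 4.4276 kg
Step 5: ED = E_pack / m_pack = 756.86 / 4.4276 = 170.9 Wh/kg

170.9 Wh/kg


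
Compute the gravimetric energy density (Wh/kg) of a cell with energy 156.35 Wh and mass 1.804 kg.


Specific energy = 156.35 Wh / 1.804 kg = 86.67 Wh/kg

86.67 Wh/kg


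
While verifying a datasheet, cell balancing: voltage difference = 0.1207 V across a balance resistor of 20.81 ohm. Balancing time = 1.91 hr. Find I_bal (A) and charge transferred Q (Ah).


I_bal = dV / R = 0.1207 / 20.81 = 0.0058001 A
Q = I_bal * t = 0.0058001 * 1.91 = 0.01108 Ah

I=0.0058001 A, Q=0.01108 Ah


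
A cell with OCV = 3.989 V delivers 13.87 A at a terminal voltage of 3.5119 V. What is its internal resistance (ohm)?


R = (OCV - V) / I = (3.989 - 3.5119) / 13.87 = 0.03440 ohm

0.03440 ohm


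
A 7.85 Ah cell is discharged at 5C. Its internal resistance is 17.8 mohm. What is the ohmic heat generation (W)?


Convert: R = 17.8 mohm = 0.0178 ohm
Step 1: I = C_rate * capacity = 5 * 7.85 = 39.25 A
Step 2: Q = I^2 * R = 39.25^2 * 0.0178 = 1540.6 * 0.0178 = 27.42 W

27.42 W


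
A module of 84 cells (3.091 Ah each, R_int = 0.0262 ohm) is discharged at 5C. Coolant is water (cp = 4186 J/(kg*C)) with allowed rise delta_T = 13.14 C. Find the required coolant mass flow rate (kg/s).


Step 1: I = 5 * 3.091 = 15.455 A
Step 2: Q_cell = I^2 * R = 15.455^2 * 0.0262 = 6.2581 W
Step 3: Q_total = 84 * 6.2581 = 525.68 W
Step 4: m_dot = Q_total / (cp * dT) = 525.68 / (4186 * 13.14) = 0.009557 kg/s

0.009557 kg/s


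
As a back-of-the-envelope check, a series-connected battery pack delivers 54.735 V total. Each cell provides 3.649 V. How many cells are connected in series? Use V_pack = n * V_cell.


n = V_pack / V_cell = 54.735 / 3.649 = 15

15


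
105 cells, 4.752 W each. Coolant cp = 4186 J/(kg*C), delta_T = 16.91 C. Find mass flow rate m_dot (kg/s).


Q_total = 105 * 4.752 = 498.96 W
m_dot = Q_total / (cp * dT) = 498.96 / (4186 * 16.91) = 0.007049 kg/s

0.007049 kg/s


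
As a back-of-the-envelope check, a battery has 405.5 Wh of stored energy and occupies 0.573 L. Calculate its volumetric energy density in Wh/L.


ED = E / V = 405.5 / 0.573 = 707.7 Wh/L

707.7 Wh/L


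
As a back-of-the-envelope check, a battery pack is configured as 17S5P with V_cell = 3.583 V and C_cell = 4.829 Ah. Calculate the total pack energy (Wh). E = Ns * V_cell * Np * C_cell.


V_pack = 17 * 3.583 = 60.911 V
C_pack = 5 * 4.829 = 24.145 Ah
E = V_pack * C_pack = 60.911 * 24.145 = 1471 Wh

1471 Wh


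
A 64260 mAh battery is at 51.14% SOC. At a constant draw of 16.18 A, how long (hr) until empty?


Convert: C_total = 64260 mAh = 64.26 Ah
Step 1: remaining = SOC/100 * C_total = 51.14/100 * 64.26 = 32.863 Ah
Step 2: t = remaining / I = 32.863 / 16.18 = 2.031 hr

2.031 hr


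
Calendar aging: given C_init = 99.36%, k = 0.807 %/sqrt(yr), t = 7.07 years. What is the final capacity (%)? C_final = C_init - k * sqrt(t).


sqrt(t) = sqrt(7.07) = 2.6589
C_final = 99.36 - 0.807 * 2.6589 = 97.21%

97.21%


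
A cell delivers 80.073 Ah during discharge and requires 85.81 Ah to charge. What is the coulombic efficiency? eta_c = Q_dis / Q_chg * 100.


Coulombic efficiency = 80.073/85.81 * 100% = 93.31%

93.31%


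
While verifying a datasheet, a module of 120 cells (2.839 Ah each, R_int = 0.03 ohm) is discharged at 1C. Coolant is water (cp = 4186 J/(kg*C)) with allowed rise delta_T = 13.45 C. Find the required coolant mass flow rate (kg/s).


Step 1: I = 1 * 2.839 = 2.839 A
Step 2: Q_cell = I^2 * R = 2.839^2 * 0.03 = 0.2418 W
Step 3: Q_total = 120 * 0.2418 = 29.016 W
Step 4: m_dot = Q_total / (cp * dT) = 29.016 / (4186 * 13.45) = 5.154e-04 kg/s

5.154e-04 kg/s


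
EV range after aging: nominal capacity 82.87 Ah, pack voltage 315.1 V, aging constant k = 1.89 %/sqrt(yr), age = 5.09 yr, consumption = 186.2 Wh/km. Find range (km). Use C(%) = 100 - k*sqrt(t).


Step 1: capacity retention = 100 - 1.89 * sqrt(5.09) = 100 - 1.89 * 2.2561 = 95.736%
Step 2: C_now = 82.87 * 95.736/100 = 79.336 Ah
Step 3: E_pack = V * C_now = 315.1 * 79.336 = 24999 Wh
Step 4: range = E_pack / consumption = 24999 / 186.2 = 134.3 km

134.3 km


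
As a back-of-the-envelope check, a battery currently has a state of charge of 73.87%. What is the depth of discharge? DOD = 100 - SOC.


Complement of SOC: DOD = 100% - 73.87% = 26.13%

26.13%


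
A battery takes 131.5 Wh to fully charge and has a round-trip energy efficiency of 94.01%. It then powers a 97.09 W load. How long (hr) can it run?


Step 1: E_discharge = eta/100 * E_charge = 94.01/100 * 131.5 = 123.62 Wh
Step 2: t = E_discharge / P = 123.62 / 97.09 = 1.273 hr

1.273 hr


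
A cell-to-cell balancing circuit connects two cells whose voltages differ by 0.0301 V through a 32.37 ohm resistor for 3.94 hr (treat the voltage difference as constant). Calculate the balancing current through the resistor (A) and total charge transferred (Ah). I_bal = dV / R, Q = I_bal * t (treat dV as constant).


First, Ohm's law: I_bal = 0.0301 V / 32.37 ohm = 9.2987e-04 A
Then Q = I * t = 9.2987e-04 A * 3.94 hr = 0.003664 Ah

I=9.2987e-04 A, Q=0.003664 Ah


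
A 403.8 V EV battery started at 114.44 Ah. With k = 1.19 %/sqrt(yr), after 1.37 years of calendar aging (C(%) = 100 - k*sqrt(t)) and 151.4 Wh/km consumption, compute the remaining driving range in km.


Step 1: capacity retention = 100 - 1.19 * sqrt(1.37) = 100 - 1.19 * 1.1705 = 98.607%
Step 2: C_now = 114.44 * 98.607/100 = 112.85 Ah
Step 3: E_pack = V * C_now = 403.8 * 112.85 = 45569 Wh
Step 4: range = E_pack / consumption = 45569 / 151.4 = 301.0 km

301.0 km


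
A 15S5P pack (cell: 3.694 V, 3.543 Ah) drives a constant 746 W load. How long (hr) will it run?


Step 1: E_pack = Ns * V_cell * Np * C_cell = 15 * 3.694 * 5 * 3.543 = 981.59 Wh
Step 2: t = E_pack / P = 981.59 / 746 = 1.316 hr

1.316 hr


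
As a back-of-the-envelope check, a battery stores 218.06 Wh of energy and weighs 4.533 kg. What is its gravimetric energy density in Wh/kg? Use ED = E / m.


Specific energy = 218.06 Wh / 4.533 kg = 48.11 Wh/kg

48.11 Wh/kg


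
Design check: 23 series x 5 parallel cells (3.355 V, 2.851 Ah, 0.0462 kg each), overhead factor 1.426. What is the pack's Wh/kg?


Step 1: V_pack = 23 * 3.355 = 77.165 V
Step 2: C_pack = 5 * 2.851 = 14.255 Ah
Step 3: E_pack = V_pack * C_pack = 77.165 * 14.255 = 1100 Wh
Step 4: m_pack = 23 * 5 * 0.0462 * 1.426 = 7.5763 kg
Step 5: ED = E_pack / m_pack = 1100 / 7.5763 = 145.2 Wh/kg

145.2 Wh/kg


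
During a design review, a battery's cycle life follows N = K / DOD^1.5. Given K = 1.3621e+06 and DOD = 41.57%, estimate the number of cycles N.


DOD^1.5 = 268.02
N = K / DOD^1.5 = 1.3621e+06 / 268.02 = 5082

5082 cycles


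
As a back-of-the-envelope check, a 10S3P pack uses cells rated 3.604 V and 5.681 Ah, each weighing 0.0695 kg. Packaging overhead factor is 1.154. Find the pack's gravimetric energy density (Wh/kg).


Step 1: V_pack = 10 * 3.604 = 36.04 V
Step 2: C_pack = 3 * 5.681 = 17.043 Ah
Step 3: E_pack = V_pack * C_pack = 36.04 * 17.043 = 614.23 Wh
Step 4: m_pack = 10 * 3 * 0.0695 * 1.154 = 2.4061 kg
Step 5: ED = E_pack / m_pack = 614.23 / 2.4061 = 255.3 Wh/kg

255.3 Wh/kg


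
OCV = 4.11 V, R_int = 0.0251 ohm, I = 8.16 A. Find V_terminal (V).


IR drop = 8.16 * 0.0251 = 0.20482 V
V = 4.11 - 0.20482 = 3.905 V

3.905 V


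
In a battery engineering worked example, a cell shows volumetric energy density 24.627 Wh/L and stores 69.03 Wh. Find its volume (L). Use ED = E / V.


V = E / ED = 69.03 / 24.627 = 2.803 L

2.803 L


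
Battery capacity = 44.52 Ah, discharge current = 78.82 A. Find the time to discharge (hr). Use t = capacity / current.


t = capacity / current = 44.52 / 78.82 = 0.5648 hr

0.5648 hr


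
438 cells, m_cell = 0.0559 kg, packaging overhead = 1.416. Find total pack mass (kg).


m_pack = n * m_cell * overhead = 438 * 0.0559 * 1.416 = 34.67 kg

34.67 kg


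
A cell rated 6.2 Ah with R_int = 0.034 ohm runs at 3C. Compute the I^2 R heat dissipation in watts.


Step 1: I = C_rate * capacity = 3 * 6.2 = 18.6 A
Step 2: Q = I^2 * R = 18.6^2 * 0.034 = 345.96 * 0.034 = 11.76 W

11.76 W


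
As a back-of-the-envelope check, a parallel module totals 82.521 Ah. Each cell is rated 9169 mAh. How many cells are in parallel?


Convert: C_cell = 9169 mAh = 9.169 Ah
n = C_total / C_cell = 82.521 / 9.169 = 9

9


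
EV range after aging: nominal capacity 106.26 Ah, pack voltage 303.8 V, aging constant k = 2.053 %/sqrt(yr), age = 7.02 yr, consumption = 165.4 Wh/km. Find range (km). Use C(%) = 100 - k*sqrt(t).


Step 1: capacity retention = 100 - 2.053 * sqrt(7.02) = 100 - 2.053 * 2.6495 = 94.561%
Step 2: C_now = 106.26 * 94.561/100 = 100.48 Ah
Step 3: E_pack = V * C_now = 303.8 * 100.48 = 30526 Wh
Step 4: range = E_pack / consumption = 30526 / 165.4 = 184.6 km

184.6 km


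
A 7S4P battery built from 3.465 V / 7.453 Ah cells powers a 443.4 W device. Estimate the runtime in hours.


Step 1: E_pack = Ns * V_cell * Np * C_cell = 7 * 3.465 * 4 * 7.453 = 723.09 Wh
Step 2: t = E_pack / P = 723.09 / 443.4 = 1.631 hr

1.631 hr


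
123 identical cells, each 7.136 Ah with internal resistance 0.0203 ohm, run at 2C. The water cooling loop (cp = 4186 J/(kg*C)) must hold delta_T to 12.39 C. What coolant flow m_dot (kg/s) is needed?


Step 1: I = 2 * 7.136 = 14.272 A
Step 2: Q_cell = I^2 * R = 14.272^2 * 0.0203 = 4.1349 W
Step 3: Q_total = 123 * 4.1349 = 508.59 W
Step 4: m_dot = Q_total / (cp * dT) = 508.59 / (4186 * 12.39) = 0.009806 kg/s

0.009806 kg/s


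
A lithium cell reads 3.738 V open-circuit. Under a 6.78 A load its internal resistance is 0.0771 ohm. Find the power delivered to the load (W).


Step 1: V_terminal = OCV - I*R = 3.738 - 6.78 * 0.0771 = 3.2153 V
Step 2: P_out = V_terminal * I = 3.2153 * 6.78 = 21.80 W

21.80 W


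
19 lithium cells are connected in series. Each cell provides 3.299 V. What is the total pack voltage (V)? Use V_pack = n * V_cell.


V_pack = n * V_cell = 19 * 3.299 = 62.681 V

62.681 V


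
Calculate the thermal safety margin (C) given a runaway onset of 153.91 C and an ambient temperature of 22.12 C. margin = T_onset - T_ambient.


Safety margin = 153.91 C - 22.12 C = 131.79 C

131.79 C


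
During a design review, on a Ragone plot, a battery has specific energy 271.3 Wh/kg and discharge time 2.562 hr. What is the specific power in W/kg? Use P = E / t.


Specific power = 271.3 Wh/kg / 2.562 hr = 105.9 W/kg

105.9 W/kg


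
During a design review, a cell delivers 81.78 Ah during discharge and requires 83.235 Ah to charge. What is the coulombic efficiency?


eta_c = Q_dis / Q_chg * 100 = 81.78 / 83.235 * 100 = 98.25%

98.25%


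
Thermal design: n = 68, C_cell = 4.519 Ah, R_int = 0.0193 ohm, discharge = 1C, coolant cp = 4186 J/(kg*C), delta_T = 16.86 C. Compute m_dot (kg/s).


Step 1: I = 1 * 4.519 = 4.519 A
Step 2: Q_cell = I^2 * R = 4.519^2 * 0.0193 = 0.39413 W
Step 3: Q_total = 68 * 0.39413 = 26.801 W
Step 4: m_dot = Q_total / (cp * dT) = 26.801 / (4186 * 16.86) = 3.797e-04 kg/s

3.797e-04 kg/s


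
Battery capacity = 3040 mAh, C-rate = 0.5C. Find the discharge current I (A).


Convert: capacity = 3040 mAh = 3.04 Ah
At 0.5C: I = 0.5 * 3.04 Ah = 1.52 A

1.52 A


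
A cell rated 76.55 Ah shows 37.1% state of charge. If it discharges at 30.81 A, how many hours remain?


Step 1: remaining = SOC/100 * C_total = 37.1/100 * 76.55 = 28.4 Ah
Step 2: t = remaining / I = 28.4 / 30.81 = 0.9218 hr

0.9218 hr


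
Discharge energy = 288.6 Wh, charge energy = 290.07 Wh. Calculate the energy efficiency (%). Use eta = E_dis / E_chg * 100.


eta_e = E_dis / E_chg * 100 = 288.6 / 290.07 * 100 = 99.49%

99.49%


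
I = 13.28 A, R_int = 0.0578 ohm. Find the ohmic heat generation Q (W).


I^2 = 176.36
Q = 176.36 * 0.0578 = 10.19 W

10.19 W


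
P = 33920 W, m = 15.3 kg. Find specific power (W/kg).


SP = P / m = 33920 / 15.3 = 2217 W/kg

2217 W/kg


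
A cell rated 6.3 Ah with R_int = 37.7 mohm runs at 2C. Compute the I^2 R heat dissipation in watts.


Convert: R = 37.7 mohm = 0.0377 ohm
Step 1: I = C_rate * capacity = 2 * 6.3 = 12.6 A
Step 2: Q = I^2 * R = 12.6^2 * 0.0377 = 158.76 * 0.0377 = 5.985 W

5.985 W


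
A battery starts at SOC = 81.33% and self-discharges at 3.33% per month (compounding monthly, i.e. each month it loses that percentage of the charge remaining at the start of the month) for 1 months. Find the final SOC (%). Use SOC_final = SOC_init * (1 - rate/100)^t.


decay = (1 - 3.33/100)^1 = 0.9667
SOC_final = 81.33 * 0.9667 = 78.62%

78.62%


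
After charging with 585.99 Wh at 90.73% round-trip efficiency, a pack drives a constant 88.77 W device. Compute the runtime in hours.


Step 1: E_discharge = eta/100 * E_charge = 90.73/100 * 585.99 = 531.67 Wh
Step 2: t = E_discharge / P = 531.67 / 88.77 = 5.989 hr

5.989 hr


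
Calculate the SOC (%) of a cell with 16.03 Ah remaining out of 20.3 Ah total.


SOC% = 16.03 / 20.3 * 100 = 78.97%

78.97%


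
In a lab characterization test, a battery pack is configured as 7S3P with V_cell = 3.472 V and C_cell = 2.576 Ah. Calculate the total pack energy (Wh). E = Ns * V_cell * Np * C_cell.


V_pack = 7 * 3.472 = 24.304 V
C_pack = 3 * 2.576 = 7.728 Ah
E = V_pack * C_pack = 24.304 * 7.728 = 187.8 Wh

187.8 Wh


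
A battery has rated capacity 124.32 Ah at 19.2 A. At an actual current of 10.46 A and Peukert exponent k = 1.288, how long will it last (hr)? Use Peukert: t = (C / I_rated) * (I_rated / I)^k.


Step 1: t_rated = C / I_rated = 124.32 / 19.2 = 6.475 hr
Step 2: ratio = 19.2 / 10.46 = 1.8356
Step 3: ratio^k = 1.8356^1.288 = 2.1865
Step 4: t = t_rated * ratio^k = 6.475 * 2.1865 = 14.16 hr

14.16 hr


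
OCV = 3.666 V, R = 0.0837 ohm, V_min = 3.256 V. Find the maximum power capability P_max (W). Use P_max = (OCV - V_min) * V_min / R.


P_max = (OCV - V_min) * V_min / R = (3.666 - 3.256) * 3.256 / 0.0837 = 0.41 * 3.256 / 0.0837 = 15.95 W

15.95 W


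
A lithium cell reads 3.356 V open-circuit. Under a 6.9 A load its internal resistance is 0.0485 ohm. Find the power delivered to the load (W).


Step 1: V_terminal = OCV - I*R = 3.356 - 6.9 * 0.0485 = 3.0214 V
Step 2: P_out = V_terminal * I = 3.0214 * 6.9 = 20.85 W

20.85 W


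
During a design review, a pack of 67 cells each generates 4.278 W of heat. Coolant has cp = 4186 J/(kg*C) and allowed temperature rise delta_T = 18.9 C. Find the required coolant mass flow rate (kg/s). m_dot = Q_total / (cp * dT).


Q_total = 67 * 4.278 = 286.63 W
m_dot = Q_total / (cp * dT) = 286.63 / (4186 * 18.9) = 0.003623 kg/s

0.003623 kg/s


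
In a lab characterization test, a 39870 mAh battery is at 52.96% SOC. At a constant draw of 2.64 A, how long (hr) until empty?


Convert: C_total = 39870 mAh = 39.87 Ah
Step 1: remaining = SOC/100 * C_total = 52.96/100 * 39.87 = 21.115 Ah
Step 2: t = remaining / I = 21.115 / 2.64 = 7.998 hr

7.998 hr


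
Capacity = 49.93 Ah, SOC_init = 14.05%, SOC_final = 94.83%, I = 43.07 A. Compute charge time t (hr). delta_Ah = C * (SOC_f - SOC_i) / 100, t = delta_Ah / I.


Step 1: dSOC = 94.83% - 14.05% = 80.78%
Step 2: delta_Ah = 49.93 * 80.78 / 100 = 40.333 Ah
Step 3: t = 40.333 / 43.07 = 0.9365 hr

0.9365 hr


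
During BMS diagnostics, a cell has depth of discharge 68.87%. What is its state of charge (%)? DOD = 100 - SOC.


SOC = 100 - DOD = 100 - 68.87 = 31.13%

31.13%


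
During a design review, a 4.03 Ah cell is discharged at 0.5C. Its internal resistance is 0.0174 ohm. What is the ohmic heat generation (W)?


Step 1: I = C_rate * capacity = 0.5 * 4.03 = 2.015 A
Step 2: Q = I^2 * R = 2.015^2 * 0.0174 = 4.0602 * 0.0174 = 0.07065 W

0.07065 W


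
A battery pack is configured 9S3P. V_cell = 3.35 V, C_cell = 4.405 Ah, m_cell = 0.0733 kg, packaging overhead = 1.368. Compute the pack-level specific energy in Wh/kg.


Step 1: V_pack = 9 * 3.35 = 30.15 V
Step 2: C_pack = 3 * 4.405 = 13.215 Ah
Step 3: E_pack = V_pack * C_pack = 30.15 * 13.215 = 398.43 Wh
Step 4: m_pack = 9 * 3 * 0.0733 * 1.368 = 2.7074 kg
Step 5: ED = E_pack / m_pack = 398.43 / 2.7074 = 147.2 Wh/kg

147.2 Wh/kg
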